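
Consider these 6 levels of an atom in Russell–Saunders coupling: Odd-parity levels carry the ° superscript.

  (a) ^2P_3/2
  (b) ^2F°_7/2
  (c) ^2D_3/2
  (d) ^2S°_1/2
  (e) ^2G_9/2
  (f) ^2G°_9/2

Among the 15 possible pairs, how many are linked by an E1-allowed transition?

(a)–(b): forbidden (ΔL, ΔJ).
(a)–(c): forbidden (parity).
(a)–(d): allowed.
(a)–(e): forbidden (parity, ΔL, ΔJ).
(a)–(f): forbidden (ΔL, ΔJ).
(b)–(c): forbidden (ΔJ).
(b)–(d): forbidden (parity, ΔL, ΔJ).
(b)–(e): allowed.
(b)–(f): forbidden (parity).
(c)–(d): forbidden (ΔL).
(c)–(e): forbidden (parity, ΔL, ΔJ).
(c)–(f): forbidden (ΔL, ΔJ).
(d)–(e): forbidden (ΔL, ΔJ).
(d)–(f): forbidden (parity, ΔL, ΔJ).
(e)–(f): allowed.
Allowed pairs: 3 of 15.

3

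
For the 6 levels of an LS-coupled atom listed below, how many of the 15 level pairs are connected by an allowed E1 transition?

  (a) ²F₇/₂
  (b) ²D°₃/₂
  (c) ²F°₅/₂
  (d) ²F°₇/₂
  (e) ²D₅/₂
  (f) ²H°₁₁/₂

5

(a)–(b): forbidden (ΔJ).
(a)–(c): allowed.
(a)–(d): allowed.
(a)–(e): forbidden (parity).
(a)–(f): forbidden (ΔL, ΔJ).
(b)–(c): forbidden (parity).
(b)–(d): forbidden (parity, ΔJ).
(b)–(e): allowed.
(b)–(f): forbidden (parity, ΔL, ΔJ).
(c)–(d): forbidden (parity).
(c)–(e): allowed.
(c)–(f): forbidden (parity, ΔL, ΔJ).
(d)–(e): allowed.
(d)–(f): forbidden (parity, ΔL, ΔJ).
(e)–(f): forbidden (ΔL, ΔJ).
Allowed pairs: 5 of 15.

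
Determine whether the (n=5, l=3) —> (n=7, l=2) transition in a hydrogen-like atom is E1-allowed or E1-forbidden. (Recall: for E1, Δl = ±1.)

Initial l = 3, final l = 2, so Δl = -1. E1 requires Δl = ±1: ok.
All E1 selection rules are satisfied.

allowed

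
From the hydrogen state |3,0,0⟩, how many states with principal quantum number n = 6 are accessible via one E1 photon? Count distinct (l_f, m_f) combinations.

3

E1 requires Δl = ±1, so l_f ∈ {-1, 1}; with 0 ≤ l_f ≤ n_f−1 = 5, the allowed l_f values are {1}.
For l_f = 1: m_f ∈ {m_i−1, m_i, m_i+1} ∩ [−1, 1] = {-1, 0, 1} → 3 states.
Total: 3.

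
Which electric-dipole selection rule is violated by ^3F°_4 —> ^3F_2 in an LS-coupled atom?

Parity must change: odd → even — ok.
ΔS = 0: S: 1 → 1 — ok.
ΔL = 0, ±1 (not L=0↔0): L: 3 → 3, ΔL = +0 — ok.
ΔJ = 0, ±1 (not J=0↔0): J: 4 → 2, ΔJ = -2 — fails.

the ΔJ = 0, ±1 rule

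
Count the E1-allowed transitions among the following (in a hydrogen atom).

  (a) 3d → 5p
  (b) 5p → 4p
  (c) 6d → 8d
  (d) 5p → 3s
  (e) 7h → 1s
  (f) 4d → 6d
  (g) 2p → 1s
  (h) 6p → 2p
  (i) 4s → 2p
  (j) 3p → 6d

5

(a) allowed
(b) forbidden — Δl = +0 (E1 requires Δl = ±1)
(c) forbidden — Δl = +0 (E1 requires Δl = ±1)
(d) allowed
(e) forbidden — Δl = -5 (E1 requires Δl = ±1)
(f) forbidden — Δl = +0 (E1 requires Δl = ±1)
(g) allowed
(h) forbidden — Δl = +0 (E1 requires Δl = ±1)
(i) allowed
(j) allowed
Total allowed: 5 of 10.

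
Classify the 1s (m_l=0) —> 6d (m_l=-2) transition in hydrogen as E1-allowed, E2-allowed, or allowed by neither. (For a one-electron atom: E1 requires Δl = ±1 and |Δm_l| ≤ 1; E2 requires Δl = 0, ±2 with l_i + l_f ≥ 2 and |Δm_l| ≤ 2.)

E2

Δl = 2 − 0 = +2; l_i + l_f = 2.
Δm_l = -2.
E1 (Δl = ±1, |Δm_l| ≤ 1): not satisfied.
E2 (Δl = 0,±2, l_i+l_f ≥ 2, |Δm_l| ≤ 2): satisfied.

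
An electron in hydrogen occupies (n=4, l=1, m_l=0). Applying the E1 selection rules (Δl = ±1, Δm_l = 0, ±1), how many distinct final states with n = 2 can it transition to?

E1 requires Δl = ±1, so l_f ∈ {0, 2}; with 0 ≤ l_f ≤ n_f−1 = 1, the allowed l_f values are {0}.
For l_f = 0: m_f ∈ {m_i−1, m_i, m_i+1} ∩ [−0, 0] = {0} → 1 state.
Total: 1.

1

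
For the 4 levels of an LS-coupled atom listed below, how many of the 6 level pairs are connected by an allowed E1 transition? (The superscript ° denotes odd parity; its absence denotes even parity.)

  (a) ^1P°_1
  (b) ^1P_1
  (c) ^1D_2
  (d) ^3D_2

(a)–(b): allowed.
(a)–(c): allowed.
(a)–(d): forbidden (ΔS).
(b)–(c): forbidden (parity).
(b)–(d): forbidden (parity, ΔS).
(c)–(d): forbidden (parity, ΔS).
Allowed pairs: 2 of 6.

2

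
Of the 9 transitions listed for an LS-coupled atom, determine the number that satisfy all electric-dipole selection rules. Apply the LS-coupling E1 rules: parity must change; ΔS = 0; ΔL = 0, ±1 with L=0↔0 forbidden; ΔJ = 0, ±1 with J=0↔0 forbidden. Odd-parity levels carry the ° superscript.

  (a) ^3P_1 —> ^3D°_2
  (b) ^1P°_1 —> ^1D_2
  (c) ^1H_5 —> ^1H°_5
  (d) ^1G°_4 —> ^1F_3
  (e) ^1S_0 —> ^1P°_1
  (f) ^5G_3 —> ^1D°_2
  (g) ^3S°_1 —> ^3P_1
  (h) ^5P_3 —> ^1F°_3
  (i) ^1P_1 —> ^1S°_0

(a) allowed
(b) allowed
(c) allowed
(d) allowed
(e) allowed
(f) forbidden (ΔS, ΔL fail)
(g) allowed
(h) forbidden (ΔS, ΔL fail)
(i) allowed
Total allowed: 7 of 9.

7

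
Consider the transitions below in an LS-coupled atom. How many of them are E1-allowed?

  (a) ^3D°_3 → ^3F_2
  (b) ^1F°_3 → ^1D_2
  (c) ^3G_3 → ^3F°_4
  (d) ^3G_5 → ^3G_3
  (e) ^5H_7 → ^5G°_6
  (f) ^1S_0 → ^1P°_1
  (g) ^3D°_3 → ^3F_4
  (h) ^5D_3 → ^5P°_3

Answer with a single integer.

(a) allowed
(b) allowed
(c) allowed
(d) forbidden (parity, ΔJ fail)
(e) allowed
(f) allowed
(g) allowed
(h) allowed
Total allowed: 7 of 8.

7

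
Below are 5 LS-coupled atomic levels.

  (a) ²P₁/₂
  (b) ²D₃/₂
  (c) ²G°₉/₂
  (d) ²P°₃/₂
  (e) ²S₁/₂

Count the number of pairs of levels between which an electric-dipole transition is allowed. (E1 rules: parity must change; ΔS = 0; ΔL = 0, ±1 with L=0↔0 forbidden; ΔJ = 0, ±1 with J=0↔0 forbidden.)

(a)–(b): forbidden (parity).
(a)–(c): forbidden (ΔL, ΔJ).
(a)–(d): allowed.
(a)–(e): forbidden (parity).
(b)–(c): forbidden (ΔL, ΔJ).
(b)–(d): allowed.
(b)–(e): forbidden (parity, ΔL).
(c)–(d): forbidden (parity, ΔL, ΔJ).
(c)–(e): forbidden (ΔL, ΔJ).
(d)–(e): allowed.
Allowed pairs: 3 of 10.

3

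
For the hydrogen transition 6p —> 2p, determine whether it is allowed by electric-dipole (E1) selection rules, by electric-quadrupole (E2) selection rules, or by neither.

Δl = 1 − 1 = +0; l_i + l_f = 2.
E1 (Δl = ±1): not satisfied.
E2 (Δl = 0,±2, l_i+l_f ≥ 2): satisfied.

E2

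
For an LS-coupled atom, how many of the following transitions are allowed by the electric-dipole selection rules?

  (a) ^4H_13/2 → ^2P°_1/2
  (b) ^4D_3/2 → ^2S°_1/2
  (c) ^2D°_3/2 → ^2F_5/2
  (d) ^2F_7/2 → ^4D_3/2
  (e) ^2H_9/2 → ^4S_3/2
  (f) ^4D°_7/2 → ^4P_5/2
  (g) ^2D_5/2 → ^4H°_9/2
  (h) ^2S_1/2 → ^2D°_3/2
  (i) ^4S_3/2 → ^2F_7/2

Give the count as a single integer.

2

(a) forbidden (ΔS, ΔL, ΔJ fail)
(b) forbidden (ΔS, ΔL fail)
(c) allowed
(d) forbidden (parity, ΔS, ΔJ fail)
(e) forbidden (parity, ΔS, ΔL, ΔJ fail)
(f) allowed
(g) forbidden (ΔS, ΔL, ΔJ fail)
(h) forbidden (ΔL fails)
(i) forbidden (parity, ΔS, ΔL, ΔJ fail)
Total allowed: 2 of 9.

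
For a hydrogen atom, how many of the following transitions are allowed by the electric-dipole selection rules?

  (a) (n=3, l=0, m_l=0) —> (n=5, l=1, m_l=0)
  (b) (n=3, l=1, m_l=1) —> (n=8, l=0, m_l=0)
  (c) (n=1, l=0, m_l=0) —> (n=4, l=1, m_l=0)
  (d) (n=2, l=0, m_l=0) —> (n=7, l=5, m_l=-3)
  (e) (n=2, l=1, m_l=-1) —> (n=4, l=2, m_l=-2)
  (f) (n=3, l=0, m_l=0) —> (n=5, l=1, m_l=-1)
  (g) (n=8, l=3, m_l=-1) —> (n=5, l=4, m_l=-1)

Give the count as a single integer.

6

(a) allowed
(b) allowed
(c) allowed
(d) forbidden — Δl = +5 (E1 requires Δl = ±1); Δm_l = -3 (E1 requires Δm_l = 0, ±1)
(e) allowed
(f) allowed
(g) allowed
Total allowed: 6 of 7.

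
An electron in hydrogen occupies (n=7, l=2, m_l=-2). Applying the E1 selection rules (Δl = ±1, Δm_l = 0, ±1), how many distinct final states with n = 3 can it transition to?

E1 requires Δl = ±1, so l_f ∈ {1, 3}; with 0 ≤ l_f ≤ n_f−1 = 2, the allowed l_f values are {1}.
For l_f = 1: m_f ∈ {m_i−1, m_i, m_i+1} ∩ [−1, 1] = {-1} → 1 state.
Total: 1.

1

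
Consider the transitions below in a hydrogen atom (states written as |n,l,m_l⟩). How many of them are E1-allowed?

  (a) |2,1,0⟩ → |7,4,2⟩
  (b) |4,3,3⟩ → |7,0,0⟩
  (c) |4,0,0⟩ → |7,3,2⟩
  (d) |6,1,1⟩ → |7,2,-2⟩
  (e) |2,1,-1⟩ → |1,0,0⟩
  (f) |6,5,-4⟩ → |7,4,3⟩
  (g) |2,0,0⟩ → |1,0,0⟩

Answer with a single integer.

1

(a) forbidden — Δl = +3 (E1 requires Δl = ±1); Δm_l = +2 (E1 requires Δm_l = 0, ±1)
(b) forbidden — Δl = -3 (E1 requires Δl = ±1); Δm_l = -3 (E1 requires Δm_l = 0, ±1)
(c) forbidden — Δl = +3 (E1 requires Δl = ±1); Δm_l = +2 (E1 requires Δm_l = 0, ±1)
(d) forbidden — Δm_l = -3 (E1 requires Δm_l = 0, ±1)
(e) allowed
(f) forbidden — Δm_l = +7 (E1 requires Δm_l = 0, ±1)
(g) forbidden — Δl = +0 (E1 requires Δl = ±1)
Total allowed: 1 of 7.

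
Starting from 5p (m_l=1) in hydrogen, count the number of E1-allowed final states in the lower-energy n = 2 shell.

1

E1 requires Δl = ±1, so l_f ∈ {0, 2}; with 0 ≤ l_f ≤ n_f−1 = 1, the allowed l_f values are {0}.
For l_f = 0: m_f ∈ {m_i−1, m_i, m_i+1} ∩ [−0, 0] = {0} → 1 state.
Total: 1.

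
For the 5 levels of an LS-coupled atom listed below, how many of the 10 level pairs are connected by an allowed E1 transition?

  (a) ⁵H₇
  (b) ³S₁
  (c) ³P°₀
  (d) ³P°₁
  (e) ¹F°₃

2

(a)–(b): forbidden (parity, ΔS, ΔL, ΔJ).
(a)–(c): forbidden (ΔS, ΔL, ΔJ).
(a)–(d): forbidden (ΔS, ΔL, ΔJ).
(a)–(e): forbidden (ΔS, ΔL, ΔJ).
(b)–(c): allowed.
(b)–(d): allowed.
(b)–(e): forbidden (ΔS, ΔL, ΔJ).
(c)–(d): forbidden (parity).
(c)–(e): forbidden (parity, ΔS, ΔL, ΔJ).
(d)–(e): forbidden (parity, ΔS, ΔL, ΔJ).
Allowed pairs: 2 of 10.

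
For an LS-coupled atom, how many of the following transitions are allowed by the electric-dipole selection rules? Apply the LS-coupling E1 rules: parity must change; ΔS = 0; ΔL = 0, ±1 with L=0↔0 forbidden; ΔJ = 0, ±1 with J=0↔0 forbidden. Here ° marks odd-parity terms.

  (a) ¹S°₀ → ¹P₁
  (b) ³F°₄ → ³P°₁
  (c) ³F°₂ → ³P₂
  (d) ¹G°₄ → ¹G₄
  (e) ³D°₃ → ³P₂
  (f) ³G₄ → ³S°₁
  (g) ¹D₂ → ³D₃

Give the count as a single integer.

3

(a) allowed
(b) forbidden (parity, ΔL, ΔJ fail)
(c) forbidden (ΔL fails)
(d) allowed
(e) allowed
(f) forbidden (ΔL, ΔJ fail)
(g) forbidden (parity, ΔS fail)
Total allowed: 3 of 7.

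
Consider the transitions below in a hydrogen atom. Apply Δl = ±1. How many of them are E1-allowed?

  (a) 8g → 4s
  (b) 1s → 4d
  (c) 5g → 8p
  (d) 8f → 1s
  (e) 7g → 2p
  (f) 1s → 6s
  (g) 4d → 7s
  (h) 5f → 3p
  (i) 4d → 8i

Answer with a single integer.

0

(a) forbidden — Δl = -4 (E1 requires Δl = ±1)
(b) forbidden — Δl = +2 (E1 requires Δl = ±1)
(c) forbidden — Δl = -3 (E1 requires Δl = ±1)
(d) forbidden — Δl = -3 (E1 requires Δl = ±1)
(e) forbidden — Δl = -3 (E1 requires Δl = ±1)
(f) forbidden — Δl = +0 (E1 requires Δl = ±1)
(g) forbidden — Δl = -2 (E1 requires Δl = ±1)
(h) forbidden — Δl = -2 (E1 requires Δl = ±1)
(i) forbidden — Δl = +4 (E1 requires Δl = ±1)
Total allowed: 0 of 9.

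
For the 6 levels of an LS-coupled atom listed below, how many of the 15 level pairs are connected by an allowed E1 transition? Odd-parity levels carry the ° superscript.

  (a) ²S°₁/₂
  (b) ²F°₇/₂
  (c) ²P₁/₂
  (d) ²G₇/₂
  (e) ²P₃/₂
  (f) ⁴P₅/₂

(a)–(b): forbidden (parity, ΔL, ΔJ).
(a)–(c): allowed.
(a)–(d): forbidden (ΔL, ΔJ).
(a)–(e): allowed.
(a)–(f): forbidden (ΔS, ΔJ).
(b)–(c): forbidden (ΔL, ΔJ).
(b)–(d): allowed.
(b)–(e): forbidden (ΔL, ΔJ).
(b)–(f): forbidden (ΔS, ΔL).
(c)–(d): forbidden (parity, ΔL, ΔJ).
(c)–(e): forbidden (parity).
(c)–(f): forbidden (parity, ΔS, ΔJ).
(d)–(e): forbidden (parity, ΔL, ΔJ).
(d)–(f): forbidden (parity, ΔS, ΔL).
(e)–(f): forbidden (parity, ΔS).
Allowed pairs: 3 of 15.

3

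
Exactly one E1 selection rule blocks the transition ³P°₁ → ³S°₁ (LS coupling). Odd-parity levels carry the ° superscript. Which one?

Initial level: S=1, L=1, J=1, parity odd. Final level: S=1, L=0, J=1, parity odd.
Parity must change: odd → odd — fails.
ΔS = 0: S: 1 → 1 — passes.
ΔL = 0, ±1 (not L=0↔0): L: 1 → 0, ΔL = -1 — passes.
ΔJ = 0, ±1 (not J=0↔0): J: 1 → 1, ΔJ = +0 — passes.

parity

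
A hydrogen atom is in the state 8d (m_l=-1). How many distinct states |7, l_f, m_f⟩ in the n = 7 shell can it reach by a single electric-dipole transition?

5

E1 requires Δl = ±1, so l_f ∈ {1, 3}; with 0 ≤ l_f ≤ n_f−1 = 6, the allowed l_f values are {1, 3}.
For l_f = 1: m_f ∈ {m_i−1, m_i, m_i+1} ∩ [−1, 1] = {-1, 0} → 2 states.
For l_f = 3: m_f ∈ {m_i−1, m_i, m_i+1} ∩ [−3, 3] = {-2, -1, 0} → 3 states.
Total: 5.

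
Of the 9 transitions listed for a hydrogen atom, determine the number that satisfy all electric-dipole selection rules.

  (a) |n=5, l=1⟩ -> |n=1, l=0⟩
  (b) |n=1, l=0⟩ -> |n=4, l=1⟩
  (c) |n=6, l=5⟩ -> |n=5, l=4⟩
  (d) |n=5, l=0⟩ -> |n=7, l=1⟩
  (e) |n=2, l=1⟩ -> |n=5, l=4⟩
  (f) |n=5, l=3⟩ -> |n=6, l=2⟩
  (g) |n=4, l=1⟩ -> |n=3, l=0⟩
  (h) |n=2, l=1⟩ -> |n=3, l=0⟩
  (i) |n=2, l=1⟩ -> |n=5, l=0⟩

8

(a) allowed
(b) allowed
(c) allowed
(d) allowed
(e) forbidden — Δl = +3 (E1 requires Δl = ±1)
(f) allowed
(g) allowed
(h) allowed
(i) allowed
Total allowed: 8 of 9.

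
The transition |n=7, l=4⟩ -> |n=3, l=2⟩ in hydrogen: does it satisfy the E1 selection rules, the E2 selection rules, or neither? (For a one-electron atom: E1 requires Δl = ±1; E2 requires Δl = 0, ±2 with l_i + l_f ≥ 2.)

Δl = 2 − 4 = -2; l_i + l_f = 6.
E1 (Δl = ±1): not satisfied.
E2 (Δl = 0,±2, l_i+l_f ≥ 2): satisfied.

E2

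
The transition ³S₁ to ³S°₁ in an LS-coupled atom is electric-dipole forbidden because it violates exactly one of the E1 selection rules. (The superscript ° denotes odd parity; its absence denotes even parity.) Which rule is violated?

Reading off the term symbols: S 1→1, L 0→0, J 1→1, parity even→odd.
Parity must change: even → odd — satisfied.
ΔS = 0: S: 1 → 1 — satisfied.
ΔL = 0, ±1 (not L=0↔0): L: 0 → 0, ΔL = +0 — violated.
ΔJ = 0, ±1 (not J=0↔0): J: 1 → 1, ΔJ = +0 — satisfied.

the L=0 ↔ L=0 exclusion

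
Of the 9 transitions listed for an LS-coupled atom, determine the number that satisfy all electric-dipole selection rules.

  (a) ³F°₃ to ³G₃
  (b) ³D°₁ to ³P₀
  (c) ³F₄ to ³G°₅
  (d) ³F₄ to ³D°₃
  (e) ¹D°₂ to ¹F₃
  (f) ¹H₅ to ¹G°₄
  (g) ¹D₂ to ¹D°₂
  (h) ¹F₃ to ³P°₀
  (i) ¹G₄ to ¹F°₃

(a) allowed
(b) allowed
(c) allowed
(d) allowed
(e) allowed
(f) allowed
(g) allowed
(h) forbidden (ΔS, ΔL, ΔJ fail)
(i) allowed
Total allowed: 8 of 9.

8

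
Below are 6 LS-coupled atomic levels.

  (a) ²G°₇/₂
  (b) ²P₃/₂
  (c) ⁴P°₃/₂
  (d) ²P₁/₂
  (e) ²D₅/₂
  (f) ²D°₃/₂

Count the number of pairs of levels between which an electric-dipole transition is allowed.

3

(a)–(b): forbidden (ΔL, ΔJ).
(a)–(c): forbidden (parity, ΔS, ΔL, ΔJ).
(a)–(d): forbidden (ΔL, ΔJ).
(a)–(e): forbidden (ΔL).
(a)–(f): forbidden (parity, ΔL, ΔJ).
(b)–(c): forbidden (ΔS).
(b)–(d): forbidden (parity).
(b)–(e): forbidden (parity).
(b)–(f): allowed.
(c)–(d): forbidden (ΔS).
(c)–(e): forbidden (ΔS).
(c)–(f): forbidden (parity, ΔS).
(d)–(e): forbidden (parity, ΔJ).
(d)–(f): allowed.
(e)–(f): allowed.
Allowed pairs: 3 of 15.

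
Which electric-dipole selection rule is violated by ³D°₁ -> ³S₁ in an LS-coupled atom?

the ΔL = 0, ±1 rule

Parity must change: odd → even — passes.
ΔS = 0: S: 1 → 1 — passes.
ΔL = 0, ±1 (not L=0↔0): L: 2 → 0, ΔL = -2 — fails.
ΔJ = 0, ±1 (not J=0↔0): J: 1 → 1, ΔJ = +0 — passes.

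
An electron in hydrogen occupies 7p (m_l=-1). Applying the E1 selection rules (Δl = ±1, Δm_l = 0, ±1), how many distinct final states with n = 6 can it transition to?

4

E1 requires Δl = ±1, so l_f ∈ {0, 2}; with 0 ≤ l_f ≤ n_f−1 = 5, the allowed l_f values are {0, 2}.
For l_f = 0: m_f ∈ {m_i−1, m_i, m_i+1} ∩ [−0, 0] = {0} → 1 state.
For l_f = 2: m_f ∈ {m_i−1, m_i, m_i+1} ∩ [−2, 2] = {-2, -1, 0} → 3 states.
Total: 4.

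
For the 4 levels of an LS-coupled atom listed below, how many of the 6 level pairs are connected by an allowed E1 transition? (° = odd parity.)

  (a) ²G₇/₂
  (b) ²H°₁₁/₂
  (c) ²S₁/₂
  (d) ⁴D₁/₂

0

(a)–(b): forbidden (ΔJ).
(a)–(c): forbidden (parity, ΔL, ΔJ).
(a)–(d): forbidden (parity, ΔS, ΔL, ΔJ).
(b)–(c): forbidden (ΔL, ΔJ).
(b)–(d): forbidden (ΔS, ΔL, ΔJ).
(c)–(d): forbidden (parity, ΔS, ΔL).
Allowed pairs: 0 of 6.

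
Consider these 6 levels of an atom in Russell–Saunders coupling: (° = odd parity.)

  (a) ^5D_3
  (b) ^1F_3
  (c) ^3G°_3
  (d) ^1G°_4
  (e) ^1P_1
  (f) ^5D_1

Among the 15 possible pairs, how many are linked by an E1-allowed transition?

(a)–(b): forbidden (parity, ΔS).
(a)–(c): forbidden (ΔS, ΔL).
(a)–(d): forbidden (ΔS, ΔL).
(a)–(e): forbidden (parity, ΔS, ΔJ).
(a)–(f): forbidden (parity, ΔJ).
(b)–(c): forbidden (ΔS).
(b)–(d): allowed.
(b)–(e): forbidden (parity, ΔL, ΔJ).
(b)–(f): forbidden (parity, ΔS, ΔJ).
(c)–(d): forbidden (parity, ΔS).
(c)–(e): forbidden (ΔS, ΔL, ΔJ).
(c)–(f): forbidden (ΔS, ΔL, ΔJ).
(d)–(e): forbidden (ΔL, ΔJ).
(d)–(f): forbidden (ΔS, ΔL, ΔJ).
(e)–(f): forbidden (parity, ΔS).
Allowed pairs: 1 of 15.

1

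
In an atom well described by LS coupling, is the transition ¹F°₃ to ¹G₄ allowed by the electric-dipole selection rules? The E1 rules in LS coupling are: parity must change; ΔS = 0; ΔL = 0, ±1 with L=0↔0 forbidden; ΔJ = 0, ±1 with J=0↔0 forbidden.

Parity must change: odd → even — satisfied.
ΔS = 0: S: 0 → 0 — satisfied.
ΔL = 0, ±1 (not L=0↔0): L: 3 → 4, ΔL = +1 — satisfied.
ΔJ = 0, ±1 (not J=0↔0): J: 3 → 4, ΔJ = +1 — satisfied.
All four E1 rules are satisfied.

allowed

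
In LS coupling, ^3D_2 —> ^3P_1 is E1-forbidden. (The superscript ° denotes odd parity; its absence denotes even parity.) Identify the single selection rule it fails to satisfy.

parity

ΔJ = 0, ±1 (not J=0↔0): J: 2 → 1, ΔJ = -1 — passes.
Parity must change: even → even — fails.
ΔS = 0: S: 1 → 1 — passes.
ΔL = 0, ±1 (not L=0↔0): L: 2 → 1, ΔL = -1 — passes.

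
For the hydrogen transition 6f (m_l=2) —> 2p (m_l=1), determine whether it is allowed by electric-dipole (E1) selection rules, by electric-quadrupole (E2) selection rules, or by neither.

Δl = 1 − 3 = -2; l_i + l_f = 4.
Δm_l = -1.
E1 (Δl = ±1, |Δm_l| ≤ 1): not satisfied.
E2 (Δl = 0,±2, l_i+l_f ≥ 2, |Δm_l| ≤ 2): satisfied.

E2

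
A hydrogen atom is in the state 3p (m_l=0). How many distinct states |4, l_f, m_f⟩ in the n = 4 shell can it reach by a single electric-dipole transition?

E1 requires Δl = ±1, so l_f ∈ {0, 2}; with 0 ≤ l_f ≤ n_f−1 = 3, the allowed l_f values are {0, 2}.
For l_f = 0: m_f ∈ {m_i−1, m_i, m_i+1} ∩ [−0, 0] = {0} → 1 state.
For l_f = 2: m_f ∈ {m_i−1, m_i, m_i+1} ∩ [−2, 2] = {-1, 0, 1} → 3 states.
Total: 4.

4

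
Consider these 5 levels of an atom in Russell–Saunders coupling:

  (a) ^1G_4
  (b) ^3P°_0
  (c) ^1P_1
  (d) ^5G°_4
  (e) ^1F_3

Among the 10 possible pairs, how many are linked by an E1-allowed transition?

0

(a)–(b): forbidden (ΔS, ΔL, ΔJ).
(a)–(c): forbidden (parity, ΔL, ΔJ).
(a)–(d): forbidden (ΔS).
(a)–(e): forbidden (parity).
(b)–(c): forbidden (ΔS).
(b)–(d): forbidden (parity, ΔS, ΔL, ΔJ).
(b)–(e): forbidden (ΔS, ΔL, ΔJ).
(c)–(d): forbidden (ΔS, ΔL, ΔJ).
(c)–(e): forbidden (parity, ΔL, ΔJ).
(d)–(e): forbidden (ΔS).
Allowed pairs: 0 of 10.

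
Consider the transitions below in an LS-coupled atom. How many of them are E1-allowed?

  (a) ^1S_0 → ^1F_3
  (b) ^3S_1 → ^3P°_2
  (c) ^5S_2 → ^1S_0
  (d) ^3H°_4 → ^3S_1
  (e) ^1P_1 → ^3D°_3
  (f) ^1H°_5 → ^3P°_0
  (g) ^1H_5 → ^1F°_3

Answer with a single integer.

1

(a) forbidden (parity, ΔL, ΔJ fail)
(b) allowed
(c) forbidden (parity, ΔS, ΔL, ΔJ fail)
(d) forbidden (ΔL, ΔJ fail)
(e) forbidden (ΔS, ΔJ fail)
(f) forbidden (parity, ΔS, ΔL, ΔJ fail)
(g) forbidden (ΔL, ΔJ fail)
Total allowed: 1 of 7.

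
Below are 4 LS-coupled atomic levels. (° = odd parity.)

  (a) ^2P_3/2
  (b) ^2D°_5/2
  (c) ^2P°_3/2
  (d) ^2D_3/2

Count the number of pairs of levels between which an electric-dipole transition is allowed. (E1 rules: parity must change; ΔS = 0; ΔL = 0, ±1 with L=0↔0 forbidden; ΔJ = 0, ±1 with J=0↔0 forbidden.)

(a)–(b): allowed.
(a)–(c): allowed.
(a)–(d): forbidden (parity).
(b)–(c): forbidden (parity).
(b)–(d): allowed.
(c)–(d): allowed.
Allowed pairs: 4 of 6.

4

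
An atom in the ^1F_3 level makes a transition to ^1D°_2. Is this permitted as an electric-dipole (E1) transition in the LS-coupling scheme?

ΔJ = 0, ±1 (not J=0↔0): J: 3 → 2, ΔJ = -1 — satisfied.
Parity must change: even → odd — satisfied.
ΔS = 0: S: 0 → 0 — satisfied.
ΔL = 0, ±1 (not L=0↔0): L: 3 → 2, ΔL = -1 — satisfied.
All four E1 rules are satisfied.

allowed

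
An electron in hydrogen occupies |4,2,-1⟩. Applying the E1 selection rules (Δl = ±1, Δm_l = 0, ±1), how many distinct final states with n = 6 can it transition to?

E1 requires Δl = ±1, so l_f ∈ {1, 3}; with 0 ≤ l_f ≤ n_f−1 = 5, the allowed l_f values are {1, 3}.
For l_f = 1: m_f ∈ {m_i−1, m_i, m_i+1} ∩ [−1, 1] = {-1, 0} → 2 states.
For l_f = 3: m_f ∈ {m_i−1, m_i, m_i+1} ∩ [−3, 3] = {-2, -1, 0} → 3 states.
Total: 5.

5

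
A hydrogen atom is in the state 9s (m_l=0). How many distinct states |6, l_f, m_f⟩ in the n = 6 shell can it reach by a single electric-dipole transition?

3

E1 requires Δl = ±1, so l_f ∈ {-1, 1}; with 0 ≤ l_f ≤ n_f−1 = 5, the allowed l_f values are {1}.
For l_f = 1: m_f ∈ {m_i−1, m_i, m_i+1} ∩ [−1, 1] = {-1, 0, 1} → 3 states.
Total: 3.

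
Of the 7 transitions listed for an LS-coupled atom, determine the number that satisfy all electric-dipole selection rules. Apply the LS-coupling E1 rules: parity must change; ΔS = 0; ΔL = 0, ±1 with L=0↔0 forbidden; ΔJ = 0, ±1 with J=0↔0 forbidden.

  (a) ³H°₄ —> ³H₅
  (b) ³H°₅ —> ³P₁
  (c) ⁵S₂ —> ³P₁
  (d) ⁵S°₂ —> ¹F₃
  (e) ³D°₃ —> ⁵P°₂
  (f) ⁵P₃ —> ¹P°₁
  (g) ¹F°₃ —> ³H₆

(a) allowed
(b) forbidden (ΔL, ΔJ fail)
(c) forbidden (parity, ΔS fail)
(d) forbidden (ΔS, ΔL fail)
(e) forbidden (parity, ΔS fail)
(f) forbidden (ΔS, ΔJ fail)
(g) forbidden (ΔS, ΔL, ΔJ fail)
Total allowed: 1 of 7.

1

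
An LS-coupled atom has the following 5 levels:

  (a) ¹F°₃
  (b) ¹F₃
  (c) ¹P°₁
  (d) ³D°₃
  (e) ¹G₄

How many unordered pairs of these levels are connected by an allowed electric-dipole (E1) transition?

2

(a)–(b): allowed.
(a)–(c): forbidden (parity, ΔL, ΔJ).
(a)–(d): forbidden (parity, ΔS).
(a)–(e): allowed.
(b)–(c): forbidden (ΔL, ΔJ).
(b)–(d): forbidden (ΔS).
(b)–(e): forbidden (parity).
(c)–(d): forbidden (parity, ΔS, ΔJ).
(c)–(e): forbidden (ΔL, ΔJ).
(d)–(e): forbidden (ΔS, ΔL).
Allowed pairs: 2 of 10.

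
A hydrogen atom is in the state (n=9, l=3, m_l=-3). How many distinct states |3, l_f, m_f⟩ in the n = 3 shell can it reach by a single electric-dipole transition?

1

E1 requires Δl = ±1, so l_f ∈ {2, 4}; with 0 ≤ l_f ≤ n_f−1 = 2, the allowed l_f values are {2}.
For l_f = 2: m_f ∈ {m_i−1, m_i, m_i+1} ∩ [−2, 2] = {-2} → 1 state.
Total: 1.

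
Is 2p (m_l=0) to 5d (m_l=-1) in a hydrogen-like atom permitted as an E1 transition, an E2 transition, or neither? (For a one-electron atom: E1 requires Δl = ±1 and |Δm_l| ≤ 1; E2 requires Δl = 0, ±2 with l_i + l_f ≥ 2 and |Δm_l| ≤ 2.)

Δl = 2 − 1 = +1; l_i + l_f = 3.
Δm_l = -1.
E1 (Δl = ±1, |Δm_l| ≤ 1): satisfied.
E2 (Δl = 0,±2, l_i+l_f ≥ 2, |Δm_l| ≤ 2): not satisfied.

E1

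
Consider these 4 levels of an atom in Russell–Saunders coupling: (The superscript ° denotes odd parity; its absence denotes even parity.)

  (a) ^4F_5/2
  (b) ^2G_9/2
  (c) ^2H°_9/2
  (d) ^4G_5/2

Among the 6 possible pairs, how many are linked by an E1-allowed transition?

(a)–(b): forbidden (parity, ΔS, ΔJ).
(a)–(c): forbidden (ΔS, ΔL, ΔJ).
(a)–(d): forbidden (parity).
(b)–(c): allowed.
(b)–(d): forbidden (parity, ΔS, ΔJ).
(c)–(d): forbidden (ΔS, ΔJ).
Allowed pairs: 1 of 6.

1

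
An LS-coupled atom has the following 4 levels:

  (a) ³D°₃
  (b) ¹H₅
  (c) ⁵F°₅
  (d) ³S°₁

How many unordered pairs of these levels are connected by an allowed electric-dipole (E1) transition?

(a)–(b): forbidden (ΔS, ΔL, ΔJ).
(a)–(c): forbidden (parity, ΔS, ΔJ).
(a)–(d): forbidden (parity, ΔL, ΔJ).
(b)–(c): forbidden (ΔS, ΔL).
(b)–(d): forbidden (ΔS, ΔL, ΔJ).
(c)–(d): forbidden (parity, ΔS, ΔL, ΔJ).
Allowed pairs: 0 of 6.

0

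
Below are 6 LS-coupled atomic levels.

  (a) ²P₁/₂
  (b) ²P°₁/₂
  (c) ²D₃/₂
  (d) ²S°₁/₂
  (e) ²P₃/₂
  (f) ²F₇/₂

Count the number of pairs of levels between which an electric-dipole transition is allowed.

5

(a)–(b): allowed.
(a)–(c): forbidden (parity).
(a)–(d): allowed.
(a)–(e): forbidden (parity).
(a)–(f): forbidden (parity, ΔL, ΔJ).
(b)–(c): allowed.
(b)–(d): forbidden (parity).
(b)–(e): allowed.
(b)–(f): forbidden (ΔL, ΔJ).
(c)–(d): forbidden (ΔL).
(c)–(e): forbidden (parity).
(c)–(f): forbidden (parity, ΔJ).
(d)–(e): allowed.
(d)–(f): forbidden (ΔL, ΔJ).
(e)–(f): forbidden (parity, ΔL, ΔJ).
Allowed pairs: 5 of 15.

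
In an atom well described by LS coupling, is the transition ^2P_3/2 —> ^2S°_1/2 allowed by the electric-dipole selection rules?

allowed

Reading off the term symbols: S 1/2→1/2, L 1→0, J 3/2→1/2, parity even→odd.
ΔJ = 0, ±1 (not J=0↔0): J: 3/2 → 1/2, ΔJ = -1 — ok.
ΔL = 0, ±1 (not L=0↔0): L: 1 → 0, ΔL = -1 — ok.
ΔS = 0: S: 1/2 → 1/2 — ok.
Parity must change: even → odd — ok.
All four E1 rules are satisfied.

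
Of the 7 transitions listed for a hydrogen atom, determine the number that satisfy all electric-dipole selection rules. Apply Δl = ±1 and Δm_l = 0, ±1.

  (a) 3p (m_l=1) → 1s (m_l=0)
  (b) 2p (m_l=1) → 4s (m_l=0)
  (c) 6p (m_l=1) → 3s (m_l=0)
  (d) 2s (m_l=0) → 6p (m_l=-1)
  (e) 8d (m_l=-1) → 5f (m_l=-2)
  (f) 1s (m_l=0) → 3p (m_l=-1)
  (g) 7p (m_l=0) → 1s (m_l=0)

7

(a) allowed
(b) allowed
(c) allowed
(d) allowed
(e) allowed
(f) allowed
(g) allowed
Total allowed: 7 of 7.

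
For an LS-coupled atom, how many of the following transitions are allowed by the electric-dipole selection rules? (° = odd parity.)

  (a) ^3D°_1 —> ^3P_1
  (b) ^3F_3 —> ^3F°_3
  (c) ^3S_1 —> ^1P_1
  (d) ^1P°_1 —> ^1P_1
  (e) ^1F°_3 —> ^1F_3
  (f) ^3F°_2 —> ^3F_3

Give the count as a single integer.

(a) allowed
(b) allowed
(c) forbidden (parity, ΔS fail)
(d) allowed
(e) allowed
(f) allowed
Total allowed: 5 of 6.

5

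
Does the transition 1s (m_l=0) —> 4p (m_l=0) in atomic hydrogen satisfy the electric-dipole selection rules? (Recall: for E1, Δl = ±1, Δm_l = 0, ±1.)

allowed

Initial l = 0, final l = 1, so Δl = +1. E1 requires Δl = ±1: satisfied.
Δm_l = 0 − (0) = +0. E1 requires Δm_l = 0, ±1: satisfied.
All E1 selection rules are satisfied.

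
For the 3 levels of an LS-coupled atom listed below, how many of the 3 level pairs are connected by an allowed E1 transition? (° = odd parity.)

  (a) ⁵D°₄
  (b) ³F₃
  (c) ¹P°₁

(a)–(b): forbidden (ΔS).
(a)–(c): forbidden (parity, ΔS, ΔJ).
(b)–(c): forbidden (ΔS, ΔL, ΔJ).
Allowed pairs: 0 of 3.

0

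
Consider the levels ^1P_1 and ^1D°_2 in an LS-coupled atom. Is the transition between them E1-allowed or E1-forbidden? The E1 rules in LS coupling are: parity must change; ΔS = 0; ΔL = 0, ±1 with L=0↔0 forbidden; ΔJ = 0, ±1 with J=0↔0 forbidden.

allowed

Initial level: S=0, L=1, J=1, parity even. Final level: S=0, L=2, J=2, parity odd.
Parity must change: even → odd — passes.
ΔS = 0: S: 0 → 0 — passes.
ΔL = 0, ±1 (not L=0↔0): L: 1 → 2, ΔL = +1 — passes.
ΔJ = 0, ±1 (not J=0↔0): J: 1 → 2, ΔJ = +1 — passes.
All four E1 rules are satisfied.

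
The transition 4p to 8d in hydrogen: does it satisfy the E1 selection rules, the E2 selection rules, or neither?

Δl = 2 − 1 = +1; l_i + l_f = 3.
E1 (Δl = ±1): satisfied.
E2 (Δl = 0,±2, l_i+l_f ≥ 2): not satisfied.

E1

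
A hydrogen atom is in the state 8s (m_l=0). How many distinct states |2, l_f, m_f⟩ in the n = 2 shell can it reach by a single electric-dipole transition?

E1 requires Δl = ±1, so l_f ∈ {-1, 1}; with 0 ≤ l_f ≤ n_f−1 = 1, the allowed l_f values are {1}.
For l_f = 1: m_f ∈ {m_i−1, m_i, m_i+1} ∩ [−1, 1] = {-1, 0, 1} → 3 states.
Total: 3.

3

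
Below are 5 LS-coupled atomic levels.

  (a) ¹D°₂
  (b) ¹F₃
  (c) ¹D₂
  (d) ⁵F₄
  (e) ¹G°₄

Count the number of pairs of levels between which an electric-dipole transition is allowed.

3

(a)–(b): allowed.
(a)–(c): allowed.
(a)–(d): forbidden (ΔS, ΔJ).
(a)–(e): forbidden (parity, ΔL, ΔJ).
(b)–(c): forbidden (parity).
(b)–(d): forbidden (parity, ΔS).
(b)–(e): allowed.
(c)–(d): forbidden (parity, ΔS, ΔJ).
(c)–(e): forbidden (ΔL, ΔJ).
(d)–(e): forbidden (ΔS).
Allowed pairs: 3 of 10.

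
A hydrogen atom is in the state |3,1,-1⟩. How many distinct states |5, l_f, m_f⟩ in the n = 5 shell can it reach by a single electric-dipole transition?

4

E1 requires Δl = ±1, so l_f ∈ {0, 2}; with 0 ≤ l_f ≤ n_f−1 = 4, the allowed l_f values are {0, 2}.
For l_f = 0: m_f ∈ {m_i−1, m_i, m_i+1} ∩ [−0, 0] = {0} → 1 state.
For l_f = 2: m_f ∈ {m_i−1, m_i, m_i+1} ∩ [−2, 2] = {-2, -1, 0} → 3 states.
Total: 4.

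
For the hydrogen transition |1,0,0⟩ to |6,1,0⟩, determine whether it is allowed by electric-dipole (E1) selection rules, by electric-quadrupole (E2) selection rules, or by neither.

E1

Δl = 1 − 0 = +1; l_i + l_f = 1.
Δm_l = +0.
E1 (Δl = ±1, |Δm_l| ≤ 1): satisfied.
E2 (Δl = 0,±2, l_i+l_f ≥ 2, |Δm_l| ≤ 2): not satisfied.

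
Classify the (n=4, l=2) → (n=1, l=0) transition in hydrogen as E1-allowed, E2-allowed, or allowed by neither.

Δl = 0 − 2 = -2; l_i + l_f = 2.
E1 (Δl = ±1): not satisfied.
E2 (Δl = 0,±2, l_i+l_f ≥ 2): satisfied.

E2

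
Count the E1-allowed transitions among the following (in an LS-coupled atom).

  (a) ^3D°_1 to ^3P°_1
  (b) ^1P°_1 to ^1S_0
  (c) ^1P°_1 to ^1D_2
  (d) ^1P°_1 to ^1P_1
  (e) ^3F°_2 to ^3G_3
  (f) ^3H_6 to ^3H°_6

(a) forbidden (parity fails)
(b) allowed
(c) allowed
(d) allowed
(e) allowed
(f) allowed
Total allowed: 5 of 6.

5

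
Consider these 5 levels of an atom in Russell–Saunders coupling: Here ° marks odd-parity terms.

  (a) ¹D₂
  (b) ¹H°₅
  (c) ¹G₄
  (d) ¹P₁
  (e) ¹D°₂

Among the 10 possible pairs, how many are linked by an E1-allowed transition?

(a)–(b): forbidden (ΔL, ΔJ).
(a)–(c): forbidden (parity, ΔL, ΔJ).
(a)–(d): forbidden (parity).
(a)–(e): allowed.
(b)–(c): allowed.
(b)–(d): forbidden (ΔL, ΔJ).
(b)–(e): forbidden (parity, ΔL, ΔJ).
(c)–(d): forbidden (parity, ΔL, ΔJ).
(c)–(e): forbidden (ΔL, ΔJ).
(d)–(e): allowed.
Allowed pairs: 3 of 10.

3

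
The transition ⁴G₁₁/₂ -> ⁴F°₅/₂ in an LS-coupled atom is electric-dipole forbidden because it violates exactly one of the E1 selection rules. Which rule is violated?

ΔL = 0, ±1 (not L=0↔0): L: 4 → 3, ΔL = -1 — ✓.
ΔJ = 0, ±1 (not J=0↔0): J: 11/2 → 5/2, ΔJ = -3 — ✗.
Parity must change: even → odd — ✓.
ΔS = 0: S: 3/2 → 3/2 — ✓.

the ΔJ = 0, ±1 rule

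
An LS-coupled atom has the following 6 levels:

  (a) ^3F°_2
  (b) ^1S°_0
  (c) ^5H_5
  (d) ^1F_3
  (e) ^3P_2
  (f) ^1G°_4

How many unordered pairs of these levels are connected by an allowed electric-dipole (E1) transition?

1

(a)–(b): forbidden (parity, ΔS, ΔL, ΔJ).
(a)–(c): forbidden (ΔS, ΔL, ΔJ).
(a)–(d): forbidden (ΔS).
(a)–(e): forbidden (ΔL).
(a)–(f): forbidden (parity, ΔS, ΔJ).
(b)–(c): forbidden (ΔS, ΔL, ΔJ).
(b)–(d): forbidden (ΔL, ΔJ).
(b)–(e): forbidden (ΔS, ΔJ).
(b)–(f): forbidden (parity, ΔL, ΔJ).
(c)–(d): forbidden (parity, ΔS, ΔL, ΔJ).
(c)–(e): forbidden (parity, ΔS, ΔL, ΔJ).
(c)–(f): forbidden (ΔS).
(d)–(e): forbidden (parity, ΔS, ΔL).
(d)–(f): allowed.
(e)–(f): forbidden (ΔS, ΔL, ΔJ).
Allowed pairs: 1 of 15.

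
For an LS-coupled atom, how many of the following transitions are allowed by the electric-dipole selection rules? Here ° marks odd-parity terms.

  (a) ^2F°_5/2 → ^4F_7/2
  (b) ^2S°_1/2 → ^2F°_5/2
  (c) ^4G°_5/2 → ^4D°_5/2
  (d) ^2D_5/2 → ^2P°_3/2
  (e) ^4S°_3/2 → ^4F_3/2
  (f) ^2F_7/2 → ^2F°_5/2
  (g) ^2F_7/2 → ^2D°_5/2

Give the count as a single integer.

3

(a) forbidden (ΔS fails)
(b) forbidden (parity, ΔL, ΔJ fail)
(c) forbidden (parity, ΔL fail)
(d) allowed
(e) forbidden (ΔL fails)
(f) allowed
(g) allowed
Total allowed: 3 of 7.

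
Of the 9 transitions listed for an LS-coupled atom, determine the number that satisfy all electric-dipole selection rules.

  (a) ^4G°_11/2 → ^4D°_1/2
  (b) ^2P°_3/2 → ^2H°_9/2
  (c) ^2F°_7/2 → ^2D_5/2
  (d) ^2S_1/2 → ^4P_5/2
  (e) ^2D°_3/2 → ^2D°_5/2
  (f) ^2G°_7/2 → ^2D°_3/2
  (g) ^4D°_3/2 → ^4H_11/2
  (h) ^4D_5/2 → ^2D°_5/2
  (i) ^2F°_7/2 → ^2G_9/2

(a) forbidden (parity, ΔL, ΔJ fail)
(b) forbidden (parity, ΔL, ΔJ fail)
(c) allowed
(d) forbidden (parity, ΔS, ΔJ fail)
(e) forbidden (parity fails)
(f) forbidden (parity, ΔL, ΔJ fail)
(g) forbidden (ΔL, ΔJ fail)
(h) forbidden (ΔS fails)
(i) allowed
Total allowed: 2 of 9.

2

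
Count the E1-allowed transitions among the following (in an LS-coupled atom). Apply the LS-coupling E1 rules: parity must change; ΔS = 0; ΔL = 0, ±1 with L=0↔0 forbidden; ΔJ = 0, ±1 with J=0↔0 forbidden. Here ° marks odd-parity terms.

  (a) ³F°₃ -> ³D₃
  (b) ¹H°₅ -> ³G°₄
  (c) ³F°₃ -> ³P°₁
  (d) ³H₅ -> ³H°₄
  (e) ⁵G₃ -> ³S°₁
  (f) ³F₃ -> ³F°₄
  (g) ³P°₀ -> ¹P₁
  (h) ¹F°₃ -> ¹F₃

4

(a) allowed
(b) forbidden (parity, ΔS fail)
(c) forbidden (parity, ΔL, ΔJ fail)
(d) allowed
(e) forbidden (ΔS, ΔL, ΔJ fail)
(f) allowed
(g) forbidden (ΔS fails)
(h) allowed
Total allowed: 4 of 8.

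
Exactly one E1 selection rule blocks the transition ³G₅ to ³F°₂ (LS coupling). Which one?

Initial level: S=1, L=4, J=5, parity even. Final level: S=1, L=3, J=2, parity odd.
Parity must change: even → odd — ✓.
ΔS = 0: S: 1 → 1 — ✓.
ΔL = 0, ±1 (not L=0↔0): L: 4 → 3, ΔL = -1 — ✓.
ΔJ = 0, ±1 (not J=0↔0): J: 5 → 2, ΔJ = -3 — ✗.

the ΔJ = 0, ±1 rule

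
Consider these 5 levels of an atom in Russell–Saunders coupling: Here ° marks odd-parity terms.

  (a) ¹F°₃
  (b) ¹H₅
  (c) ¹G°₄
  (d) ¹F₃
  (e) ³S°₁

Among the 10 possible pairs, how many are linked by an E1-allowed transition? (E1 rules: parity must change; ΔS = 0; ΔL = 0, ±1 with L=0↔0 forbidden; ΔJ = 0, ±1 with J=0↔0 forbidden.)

(a)–(b): forbidden (ΔL, ΔJ).
(a)–(c): forbidden (parity).
(a)–(d): allowed.
(a)–(e): forbidden (parity, ΔS, ΔL, ΔJ).
(b)–(c): allowed.
(b)–(d): forbidden (parity, ΔL, ΔJ).
(b)–(e): forbidden (ΔS, ΔL, ΔJ).
(c)–(d): allowed.
(c)–(e): forbidden (parity, ΔS, ΔL, ΔJ).
(d)–(e): forbidden (ΔS, ΔL, ΔJ).
Allowed pairs: 3 of 10.

3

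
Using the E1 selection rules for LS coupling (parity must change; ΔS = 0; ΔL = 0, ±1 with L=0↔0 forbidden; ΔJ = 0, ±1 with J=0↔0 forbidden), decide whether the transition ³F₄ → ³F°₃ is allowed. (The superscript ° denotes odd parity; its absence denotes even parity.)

allowed

Parity must change: even → odd — passes.
ΔS = 0: S: 1 → 1 — passes.
ΔL = 0, ±1 (not L=0↔0): L: 3 → 3, ΔL = +0 — passes.
ΔJ = 0, ±1 (not J=0↔0): J: 4 → 3, ΔJ = -1 — passes.
All four E1 rules are satisfied.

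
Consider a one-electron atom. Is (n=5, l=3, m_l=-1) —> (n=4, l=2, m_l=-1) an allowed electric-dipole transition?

l: 3 → 2 (Δl = -1). Δl = ±1 ok.
m_l: -1 → -1 (Δm_l = +0). |Δm_l| ≤ 1 ok.
All E1 selection rules are satisfied.

allowed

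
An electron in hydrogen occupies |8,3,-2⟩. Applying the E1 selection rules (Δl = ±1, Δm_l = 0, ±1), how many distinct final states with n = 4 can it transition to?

2

E1 requires Δl = ±1, so l_f ∈ {2, 4}; with 0 ≤ l_f ≤ n_f−1 = 3, the allowed l_f values are {2}.
For l_f = 2: m_f ∈ {m_i−1, m_i, m_i+1} ∩ [−2, 2] = {-2, -1} → 2 states.
Total: 2.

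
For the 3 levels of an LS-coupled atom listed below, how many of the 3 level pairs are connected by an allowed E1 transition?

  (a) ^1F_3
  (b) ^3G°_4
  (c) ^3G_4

(a)–(b): forbidden (ΔS).
(a)–(c): forbidden (parity, ΔS).
(b)–(c): allowed.
Allowed pairs: 1 of 3.

1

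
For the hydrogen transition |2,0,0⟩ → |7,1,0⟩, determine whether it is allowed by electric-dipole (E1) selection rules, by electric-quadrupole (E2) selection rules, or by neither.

Δl = 1 − 0 = +1; l_i + l_f = 1.
Δm_l = +0.
E1 (Δl = ±1, |Δm_l| ≤ 1): satisfied.
E2 (Δl = 0,±2, l_i+l_f ≥ 2, |Δm_l| ≤ 2): not satisfied.

E1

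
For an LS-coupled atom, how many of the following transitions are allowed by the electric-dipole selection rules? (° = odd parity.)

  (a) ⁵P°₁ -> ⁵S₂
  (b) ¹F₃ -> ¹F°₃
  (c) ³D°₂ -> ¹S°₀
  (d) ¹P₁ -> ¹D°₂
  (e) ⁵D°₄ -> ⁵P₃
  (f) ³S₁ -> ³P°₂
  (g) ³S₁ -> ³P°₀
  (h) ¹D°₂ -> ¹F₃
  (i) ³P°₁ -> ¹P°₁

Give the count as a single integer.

7

(a) allowed
(b) allowed
(c) forbidden (parity, ΔS, ΔL, ΔJ fail)
(d) allowed
(e) allowed
(f) allowed
(g) allowed
(h) allowed
(i) forbidden (parity, ΔS fail)
Total allowed: 7 of 9.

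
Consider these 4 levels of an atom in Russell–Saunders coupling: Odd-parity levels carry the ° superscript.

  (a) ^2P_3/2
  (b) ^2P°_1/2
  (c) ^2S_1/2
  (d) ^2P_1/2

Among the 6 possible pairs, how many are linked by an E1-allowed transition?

(a)–(b): allowed.
(a)–(c): forbidden (parity).
(a)–(d): forbidden (parity).
(b)–(c): allowed.
(b)–(d): allowed.
(c)–(d): forbidden (parity).
Allowed pairs: 3 of 6.

3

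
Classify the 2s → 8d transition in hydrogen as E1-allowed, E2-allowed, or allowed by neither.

E2

Δl = 2 − 0 = +2; l_i + l_f = 2.
E1 (Δl = ±1): not satisfied.
E2 (Δl = 0,±2, l_i+l_f ≥ 2): satisfied.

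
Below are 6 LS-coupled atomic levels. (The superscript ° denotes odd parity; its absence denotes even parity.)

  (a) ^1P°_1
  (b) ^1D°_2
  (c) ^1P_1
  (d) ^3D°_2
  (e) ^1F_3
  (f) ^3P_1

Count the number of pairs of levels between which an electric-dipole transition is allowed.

(a)–(b): forbidden (parity).
(a)–(c): allowed.
(a)–(d): forbidden (parity, ΔS).
(a)–(e): forbidden (ΔL, ΔJ).
(a)–(f): forbidden (ΔS).
(b)–(c): allowed.
(b)–(d): forbidden (parity, ΔS).
(b)–(e): allowed.
(b)–(f): forbidden (ΔS).
(c)–(d): forbidden (ΔS).
(c)–(e): forbidden (parity, ΔL, ΔJ).
(c)–(f): forbidden (parity, ΔS).
(d)–(e): forbidden (ΔS).
(d)–(f): allowed.
(e)–(f): forbidden (parity, ΔS, ΔL, ΔJ).
Allowed pairs: 4 of 15.

4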